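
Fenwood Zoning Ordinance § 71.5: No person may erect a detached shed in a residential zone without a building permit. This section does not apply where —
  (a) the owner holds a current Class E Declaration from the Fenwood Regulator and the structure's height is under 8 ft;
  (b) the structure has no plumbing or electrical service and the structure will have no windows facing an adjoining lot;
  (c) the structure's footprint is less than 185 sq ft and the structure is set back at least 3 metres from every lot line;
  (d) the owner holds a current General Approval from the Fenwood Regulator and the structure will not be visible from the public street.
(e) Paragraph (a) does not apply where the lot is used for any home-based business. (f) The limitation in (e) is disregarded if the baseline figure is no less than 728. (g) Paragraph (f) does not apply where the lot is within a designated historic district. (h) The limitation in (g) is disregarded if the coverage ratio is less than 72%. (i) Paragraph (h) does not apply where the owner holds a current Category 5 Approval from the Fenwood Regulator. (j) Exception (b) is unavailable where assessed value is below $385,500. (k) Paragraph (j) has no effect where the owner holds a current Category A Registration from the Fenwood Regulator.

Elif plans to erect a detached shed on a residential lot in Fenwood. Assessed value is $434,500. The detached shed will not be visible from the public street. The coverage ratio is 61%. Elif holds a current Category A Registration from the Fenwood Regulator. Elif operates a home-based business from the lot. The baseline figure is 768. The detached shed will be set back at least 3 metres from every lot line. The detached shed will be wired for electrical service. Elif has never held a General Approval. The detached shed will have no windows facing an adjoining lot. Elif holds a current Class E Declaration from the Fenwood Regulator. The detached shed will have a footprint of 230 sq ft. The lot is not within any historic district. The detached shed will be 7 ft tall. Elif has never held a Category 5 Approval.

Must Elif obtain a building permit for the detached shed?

All of (a)'s requirements are met (a current Class E Declaration is held; the structure's height is 7 ft, under the 8 ft limit). Applying paragraphs (e)–(i): (e) is triggered (a home-based business operates on the lot), but is itself disapplied by (f): (f) operates against (e): the baseline figure is 768, meeting the 728 threshold. (g) is not triggered (the lot is not in a historic district), so (f) stands. Exception (a) stands.
Exception (b) does not apply: electrical service is planned.
Exception (c) requires that the structure's footprint is less than 185 sq ft; but the structure's footprint is 230 sq ft, not less than 185 sq ft, so (c) is unavailable.
Exception (d) requires that the owner holds a current General Approval from the Fenwood Regulator; but there is no General Approval in force, so (d) is unavailable.

No — exception (a) applies; Elif does not need a building permit.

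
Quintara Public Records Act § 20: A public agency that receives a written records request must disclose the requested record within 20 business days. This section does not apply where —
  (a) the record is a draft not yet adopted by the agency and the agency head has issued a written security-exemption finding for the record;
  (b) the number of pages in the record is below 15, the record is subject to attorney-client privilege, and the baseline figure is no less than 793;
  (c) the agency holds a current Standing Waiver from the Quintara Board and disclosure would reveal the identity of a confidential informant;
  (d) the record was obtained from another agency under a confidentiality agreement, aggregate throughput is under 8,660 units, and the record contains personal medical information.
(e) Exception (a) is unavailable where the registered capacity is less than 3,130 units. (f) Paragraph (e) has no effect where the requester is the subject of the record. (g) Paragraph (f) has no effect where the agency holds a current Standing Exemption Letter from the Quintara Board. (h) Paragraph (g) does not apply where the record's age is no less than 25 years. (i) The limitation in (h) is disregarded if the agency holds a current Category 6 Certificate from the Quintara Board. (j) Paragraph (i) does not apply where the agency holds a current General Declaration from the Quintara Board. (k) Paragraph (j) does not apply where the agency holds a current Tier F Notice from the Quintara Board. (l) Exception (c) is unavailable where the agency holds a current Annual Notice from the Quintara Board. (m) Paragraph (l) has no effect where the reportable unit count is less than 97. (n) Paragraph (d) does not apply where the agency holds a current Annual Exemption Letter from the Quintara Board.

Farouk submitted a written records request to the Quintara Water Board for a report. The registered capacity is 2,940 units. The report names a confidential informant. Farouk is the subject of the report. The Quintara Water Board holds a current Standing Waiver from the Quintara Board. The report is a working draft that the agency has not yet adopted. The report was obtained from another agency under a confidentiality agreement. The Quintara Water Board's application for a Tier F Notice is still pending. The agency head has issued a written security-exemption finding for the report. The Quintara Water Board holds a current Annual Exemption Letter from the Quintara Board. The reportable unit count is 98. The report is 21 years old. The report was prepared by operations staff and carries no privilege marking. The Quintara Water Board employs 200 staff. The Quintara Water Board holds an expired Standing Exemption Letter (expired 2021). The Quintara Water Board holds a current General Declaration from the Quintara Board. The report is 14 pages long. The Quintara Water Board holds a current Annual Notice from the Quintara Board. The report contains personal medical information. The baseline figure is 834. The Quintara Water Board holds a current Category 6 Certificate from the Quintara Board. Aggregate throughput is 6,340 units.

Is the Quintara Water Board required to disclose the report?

Exception (a): the report is an unadopted draft; a written security-exemption finding has been issued — every condition holds. Applying paragraphs (e)–(k): (e) applies (the registered capacity is 2,940 units, less than the 3,130 units limit), but is displaced by (f): (f) is triggered — Farouk is the subject of the report. (g), which would lift (f), is not triggered — there is no Standing Exemption Letter in force. Exception (a) stands.
Exception (b) does not apply: the report carries no privilege marking.
All of (c)'s requirements are met (a current Standing Waiver is held; the report names a confidential informant). However, paragraphs (l)–(m) must be considered: (l) is triggered — a current Annual Notice is held. (m), which would lift (l), is not triggered — the reportable unit count is 98, not less than 97. Exception (c) does not apply.
Exception (d) is satisfied on its face — the report was obtained under a confidentiality agreement; aggregate throughput is 6,340 units, under the 8,660 units limit; the report contains personal medical information. But: (n) operates against (d): a current Annual Exemption Letter is held. Exception (d) does not apply.

No — exception (a) applies; the Quintara Water Board is not required to disclose the report.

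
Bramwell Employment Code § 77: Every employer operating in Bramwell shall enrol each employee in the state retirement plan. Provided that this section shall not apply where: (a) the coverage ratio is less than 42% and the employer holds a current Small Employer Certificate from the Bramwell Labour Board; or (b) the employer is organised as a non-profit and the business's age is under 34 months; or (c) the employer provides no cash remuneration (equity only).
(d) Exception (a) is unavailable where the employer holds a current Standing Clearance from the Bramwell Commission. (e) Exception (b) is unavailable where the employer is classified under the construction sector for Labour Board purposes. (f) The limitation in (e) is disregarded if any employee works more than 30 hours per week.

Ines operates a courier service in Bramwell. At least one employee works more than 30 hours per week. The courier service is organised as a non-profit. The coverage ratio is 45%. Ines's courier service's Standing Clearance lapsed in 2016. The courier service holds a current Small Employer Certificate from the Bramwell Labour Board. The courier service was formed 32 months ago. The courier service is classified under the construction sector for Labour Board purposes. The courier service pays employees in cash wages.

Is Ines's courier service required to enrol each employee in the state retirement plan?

Exception (a) fails — the coverage ratio is 45%, not less than 42%.
All of (b)'s requirements are met (the employer is a non-profit; the business's age is 32 months, under the 34 months limit). As to paragraphs (e)–(f): (e) would limit (b) — the courier service is classified under the construction sector — but (f) sets (e) aside: (f) operates against (e): at least one employee exceeds 30 hours/week. Exception (b) stands.
Exception (c) does not apply: employees are paid cash wages.

No — exception (b) applies; Ines's courier service is not required to enrol each employee in the state retirement plan.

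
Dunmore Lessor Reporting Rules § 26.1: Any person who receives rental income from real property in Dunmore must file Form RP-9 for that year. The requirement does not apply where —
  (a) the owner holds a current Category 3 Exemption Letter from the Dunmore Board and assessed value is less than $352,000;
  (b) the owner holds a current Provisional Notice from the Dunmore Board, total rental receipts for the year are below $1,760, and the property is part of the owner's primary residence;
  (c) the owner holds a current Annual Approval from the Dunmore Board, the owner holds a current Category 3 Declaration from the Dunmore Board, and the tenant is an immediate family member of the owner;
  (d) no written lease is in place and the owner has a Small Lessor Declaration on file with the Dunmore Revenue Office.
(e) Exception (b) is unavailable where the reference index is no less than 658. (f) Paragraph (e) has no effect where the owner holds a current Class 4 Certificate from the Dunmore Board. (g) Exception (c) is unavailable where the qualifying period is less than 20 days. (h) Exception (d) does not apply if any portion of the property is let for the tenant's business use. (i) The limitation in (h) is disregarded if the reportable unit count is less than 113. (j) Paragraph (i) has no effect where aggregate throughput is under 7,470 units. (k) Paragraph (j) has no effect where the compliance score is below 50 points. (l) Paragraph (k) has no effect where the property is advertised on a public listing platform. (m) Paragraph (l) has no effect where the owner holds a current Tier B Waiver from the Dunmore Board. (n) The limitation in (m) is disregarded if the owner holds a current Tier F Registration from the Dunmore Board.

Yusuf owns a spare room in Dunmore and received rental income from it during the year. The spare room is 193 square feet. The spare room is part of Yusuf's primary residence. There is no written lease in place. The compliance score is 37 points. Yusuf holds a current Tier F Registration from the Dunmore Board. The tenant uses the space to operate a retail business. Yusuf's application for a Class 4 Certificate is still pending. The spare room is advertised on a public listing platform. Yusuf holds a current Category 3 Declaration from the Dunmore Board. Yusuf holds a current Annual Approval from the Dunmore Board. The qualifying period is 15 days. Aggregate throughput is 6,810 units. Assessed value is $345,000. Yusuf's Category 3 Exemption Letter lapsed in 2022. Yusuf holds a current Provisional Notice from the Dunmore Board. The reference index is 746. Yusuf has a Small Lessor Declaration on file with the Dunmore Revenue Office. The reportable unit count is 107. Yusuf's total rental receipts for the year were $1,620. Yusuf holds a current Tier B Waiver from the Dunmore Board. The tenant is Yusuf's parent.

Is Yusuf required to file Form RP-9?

Yes — Yusuf must file Form RP-9.

Exception (a) requires that the owner holds a current Category 3 Exemption Letter from the Dunmore Board; but there is no Category 3 Exemption Letter in force, so (a) is unavailable.
Exception (b)'s conditions are all satisfied: a current Provisional Notice is held; total rental receipts for the year are $1,620, below the $1,760 limit; the spare room is part of the primary residence. However, paragraphs (e)–(f) must be considered: (e) is engaged — the reference index is 746, meeting the 658 threshold. (f) is inapplicable (there is no Class 4 Certificate in force), so (e) stands. Exception (b) does not apply.
Exception (c)'s conditions are all satisfied: a current Annual Approval is held; a current Category 3 Declaration is held; the tenant is an immediate family member. Turning to paragraph (g): (g) applies — the qualifying period is 15 days, less than the 20 days limit. Exception (c) does not apply.
All of (d)'s requirements are met (there is no written lease; a Small Lessor Declaration is on file). But applying paragraphs (h)–(n): (h) operates against (d): the space is let for business use. (i) would limit (h) — the reportable unit count is 107, less than the 113 limit — but (j) sets (i) aside: (j) operates against (i): aggregate throughput is 6,810 units, under the 7,470 units limit. (k) is triggered (the compliance score is 37 points, below the 50 points limit), but is set aside by (l): (l) operates against (k): the property is publicly advertised. (m) would limit (l) — a current Tier B Waiver is held — but (n) sets (m) aside: (n) operates against (m): a current Tier F Registration is held. So (d) is unavailable.
Every exception is unavailable, so the rule governs.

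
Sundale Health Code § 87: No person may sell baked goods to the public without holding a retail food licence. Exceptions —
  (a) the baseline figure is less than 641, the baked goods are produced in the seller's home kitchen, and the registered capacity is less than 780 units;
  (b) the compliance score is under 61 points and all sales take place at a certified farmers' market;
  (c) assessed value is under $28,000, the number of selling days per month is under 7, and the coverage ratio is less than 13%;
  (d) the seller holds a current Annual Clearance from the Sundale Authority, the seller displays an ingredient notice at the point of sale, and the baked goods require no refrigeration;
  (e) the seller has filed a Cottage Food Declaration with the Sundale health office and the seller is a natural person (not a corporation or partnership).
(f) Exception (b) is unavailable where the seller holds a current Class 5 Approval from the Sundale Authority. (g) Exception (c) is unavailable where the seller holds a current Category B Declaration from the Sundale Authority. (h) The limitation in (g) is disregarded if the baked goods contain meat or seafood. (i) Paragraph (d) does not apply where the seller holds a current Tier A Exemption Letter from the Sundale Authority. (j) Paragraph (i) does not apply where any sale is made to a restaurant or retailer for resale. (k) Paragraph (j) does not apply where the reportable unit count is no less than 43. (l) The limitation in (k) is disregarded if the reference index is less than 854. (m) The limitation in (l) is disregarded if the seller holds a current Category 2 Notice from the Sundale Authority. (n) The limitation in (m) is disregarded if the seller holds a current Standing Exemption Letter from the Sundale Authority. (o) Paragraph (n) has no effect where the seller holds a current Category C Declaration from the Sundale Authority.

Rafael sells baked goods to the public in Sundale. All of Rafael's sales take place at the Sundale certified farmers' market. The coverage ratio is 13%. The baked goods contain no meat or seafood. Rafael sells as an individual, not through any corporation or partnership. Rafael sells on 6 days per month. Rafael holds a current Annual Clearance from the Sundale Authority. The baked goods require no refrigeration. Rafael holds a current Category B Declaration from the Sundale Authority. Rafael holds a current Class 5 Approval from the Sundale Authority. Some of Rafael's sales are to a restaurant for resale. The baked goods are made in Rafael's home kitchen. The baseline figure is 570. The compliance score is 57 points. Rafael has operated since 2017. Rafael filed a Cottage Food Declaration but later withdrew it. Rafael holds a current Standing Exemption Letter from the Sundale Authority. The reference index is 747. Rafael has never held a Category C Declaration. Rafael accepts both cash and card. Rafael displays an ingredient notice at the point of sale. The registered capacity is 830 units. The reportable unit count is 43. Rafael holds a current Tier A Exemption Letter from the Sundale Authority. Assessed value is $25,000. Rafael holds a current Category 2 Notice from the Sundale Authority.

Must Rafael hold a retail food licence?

No — exception (d) applies; Rafael is not required to hold a retail food licence.

Exception (a) requires that the registered capacity is less than 780 units; but the registered capacity is 830 units, not less than 780 units, so (a) is unavailable.
Exception (b)'s conditions are all satisfied: the compliance score is 57 points, under the 61 points limit; all sales are at a certified farmers' market. But: (f) is triggered — a current Class 5 Approval is held. (b) is therefore removed.
Exception (c) fails — the coverage ratio is 13%, not less than 13%.
Exception (d): a current Annual Clearance is held; an ingredient notice is displayed; the baked goods are shelf-stable — every condition holds. As to paragraphs (i)–(o): (i) is engaged (a current Tier A Exemption Letter is held), but is set aside by (j): (j) operates against (i): some sales are to a restaurant for resale. (k) is triggered (the reportable unit count is 43, meeting the 43 threshold), but is itself disapplied by (l): (l) operates against (k): the reference index is 747, less than the 854 limit. (m) would limit (l) — a current Category 2 Notice is held — but (n) sets (m) aside: (n) operates — a current Standing Exemption Letter is held. (o) is not triggered (the Category C Declaration is not current), so (n) stands. (d) remains available.
Exception (e) does not apply: the Cottage Food Declaration was withdrawn.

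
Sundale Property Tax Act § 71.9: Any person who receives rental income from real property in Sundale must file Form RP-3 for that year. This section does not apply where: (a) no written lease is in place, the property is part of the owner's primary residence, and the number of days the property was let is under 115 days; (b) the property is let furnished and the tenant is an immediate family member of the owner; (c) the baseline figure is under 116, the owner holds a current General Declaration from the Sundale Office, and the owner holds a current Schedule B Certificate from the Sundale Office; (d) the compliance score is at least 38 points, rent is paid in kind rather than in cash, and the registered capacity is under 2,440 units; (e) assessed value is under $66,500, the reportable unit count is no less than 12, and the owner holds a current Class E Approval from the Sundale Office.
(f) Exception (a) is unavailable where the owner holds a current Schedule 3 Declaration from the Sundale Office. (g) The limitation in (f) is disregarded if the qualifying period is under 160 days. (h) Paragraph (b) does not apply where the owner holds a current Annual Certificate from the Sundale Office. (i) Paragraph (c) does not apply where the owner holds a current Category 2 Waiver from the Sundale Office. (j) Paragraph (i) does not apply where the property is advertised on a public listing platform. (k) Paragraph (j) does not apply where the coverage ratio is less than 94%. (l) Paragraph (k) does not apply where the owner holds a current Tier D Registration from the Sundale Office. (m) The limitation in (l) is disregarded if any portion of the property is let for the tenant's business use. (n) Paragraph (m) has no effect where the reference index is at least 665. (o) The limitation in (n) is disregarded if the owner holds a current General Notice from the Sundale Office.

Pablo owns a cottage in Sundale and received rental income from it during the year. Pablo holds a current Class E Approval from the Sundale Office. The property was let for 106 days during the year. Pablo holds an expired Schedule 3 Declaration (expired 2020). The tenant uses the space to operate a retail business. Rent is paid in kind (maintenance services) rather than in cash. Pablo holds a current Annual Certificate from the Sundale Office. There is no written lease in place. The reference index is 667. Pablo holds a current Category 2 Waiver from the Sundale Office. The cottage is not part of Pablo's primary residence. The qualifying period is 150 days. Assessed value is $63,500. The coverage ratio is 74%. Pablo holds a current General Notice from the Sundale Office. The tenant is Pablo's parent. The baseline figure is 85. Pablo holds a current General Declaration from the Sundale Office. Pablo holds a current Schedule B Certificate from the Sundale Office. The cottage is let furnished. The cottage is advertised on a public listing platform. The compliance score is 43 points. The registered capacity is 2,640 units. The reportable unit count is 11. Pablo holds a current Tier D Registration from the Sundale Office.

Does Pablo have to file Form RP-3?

Exception (a) fails — the cottage is not part of the primary residence.
Exception (b) is satisfied on its face — the property is let furnished; the tenant is an immediate family member. Turning to paragraph (h): (h) operates — a current Annual Certificate is held. So (b) is unavailable.
Exception (c) is satisfied on its face — the baseline figure is 85, under the 116 limit; a current General Declaration is held; a current Schedule B Certificate is held. However, paragraphs (i)–(o) must be considered: (i) operates against (c): a current Category 2 Waiver is held. (j) would limit (i) — the property is publicly advertised — but (k) sets (j) aside: (k) is triggered — the coverage ratio is 74%, less than the 94% limit. (l) would limit (k) — a current Tier D Registration is held — but (m) sets (l) aside: (m) applies — the space is let for business use. (n) would limit (m) — the reference index is 667, meeting the 665 threshold — but (o) sets (n) aside: (o) operates against (n): a current General Notice is held. Exception (c) does not apply.
Exception (d) requires that the registered capacity is under 2,440 units; but the registered capacity is 2,640 units, not under 2,440 units, so (d) is unavailable.
Exception (e) does not apply: the reportable unit count is 11, short of 12.
No exception displaces § 71.9.

Yes — Pablo must file Form RP-3.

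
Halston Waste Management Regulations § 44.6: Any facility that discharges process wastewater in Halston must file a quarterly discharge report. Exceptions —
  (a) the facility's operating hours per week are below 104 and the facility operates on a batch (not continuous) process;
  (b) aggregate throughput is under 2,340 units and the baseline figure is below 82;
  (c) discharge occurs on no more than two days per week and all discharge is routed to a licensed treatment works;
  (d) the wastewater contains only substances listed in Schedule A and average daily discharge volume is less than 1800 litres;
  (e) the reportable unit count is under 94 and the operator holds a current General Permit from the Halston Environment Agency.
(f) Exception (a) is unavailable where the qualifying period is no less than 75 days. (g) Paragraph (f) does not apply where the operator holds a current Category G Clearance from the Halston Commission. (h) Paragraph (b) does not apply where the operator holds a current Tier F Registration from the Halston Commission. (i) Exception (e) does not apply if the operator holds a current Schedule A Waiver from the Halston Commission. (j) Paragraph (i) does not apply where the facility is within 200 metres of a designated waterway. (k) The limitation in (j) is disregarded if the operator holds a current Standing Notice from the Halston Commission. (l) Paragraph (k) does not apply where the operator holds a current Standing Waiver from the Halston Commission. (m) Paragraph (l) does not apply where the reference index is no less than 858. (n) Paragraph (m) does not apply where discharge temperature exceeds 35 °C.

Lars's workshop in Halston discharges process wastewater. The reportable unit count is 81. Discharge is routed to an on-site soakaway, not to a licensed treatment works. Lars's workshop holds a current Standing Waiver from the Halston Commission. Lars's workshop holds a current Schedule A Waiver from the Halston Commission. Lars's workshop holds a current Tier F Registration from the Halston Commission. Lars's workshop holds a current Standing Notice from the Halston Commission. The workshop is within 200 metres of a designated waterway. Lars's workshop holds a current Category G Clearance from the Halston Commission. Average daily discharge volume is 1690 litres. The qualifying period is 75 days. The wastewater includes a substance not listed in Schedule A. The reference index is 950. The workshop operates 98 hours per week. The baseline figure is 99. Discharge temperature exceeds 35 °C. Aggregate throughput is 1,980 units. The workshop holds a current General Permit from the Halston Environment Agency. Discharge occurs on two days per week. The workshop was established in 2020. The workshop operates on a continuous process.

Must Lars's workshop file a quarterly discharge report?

No — exception (e) applies; Lars's workshop is not required to file a quarterly discharge report.

Exception (a) fails — the facility operates on a continuous process.
Exception (b) requires that the baseline figure is below 82; but the baseline figure is 99, not below 82, so (b) is unavailable.
Exception (c) does not apply: discharge is not routed to a licensed treatment works.
Exception (d) requires that the wastewater contains only substances listed in Schedule A; but the wastewater includes a non-Schedule-A substance, so (d) is unavailable.
Exception (e) is satisfied on its face — the reportable unit count is 81, under the 94 limit; a current General Permit is held. As to paragraphs (i)–(n): (i) applies (a current Schedule A Waiver is held), but yields to (j): (j) operates against (i): the workshop is within 200 m of a designated waterway. (k) is triggered (a current Standing Notice is held), but is overridden by (l): (l) operates — a current Standing Waiver is held. (m) would limit (l) — the reference index is 950, meeting the 858 threshold — but (n) sets (m) aside: (n) is triggered — discharge temperature exceeds 35 °C. Exception (e) stands.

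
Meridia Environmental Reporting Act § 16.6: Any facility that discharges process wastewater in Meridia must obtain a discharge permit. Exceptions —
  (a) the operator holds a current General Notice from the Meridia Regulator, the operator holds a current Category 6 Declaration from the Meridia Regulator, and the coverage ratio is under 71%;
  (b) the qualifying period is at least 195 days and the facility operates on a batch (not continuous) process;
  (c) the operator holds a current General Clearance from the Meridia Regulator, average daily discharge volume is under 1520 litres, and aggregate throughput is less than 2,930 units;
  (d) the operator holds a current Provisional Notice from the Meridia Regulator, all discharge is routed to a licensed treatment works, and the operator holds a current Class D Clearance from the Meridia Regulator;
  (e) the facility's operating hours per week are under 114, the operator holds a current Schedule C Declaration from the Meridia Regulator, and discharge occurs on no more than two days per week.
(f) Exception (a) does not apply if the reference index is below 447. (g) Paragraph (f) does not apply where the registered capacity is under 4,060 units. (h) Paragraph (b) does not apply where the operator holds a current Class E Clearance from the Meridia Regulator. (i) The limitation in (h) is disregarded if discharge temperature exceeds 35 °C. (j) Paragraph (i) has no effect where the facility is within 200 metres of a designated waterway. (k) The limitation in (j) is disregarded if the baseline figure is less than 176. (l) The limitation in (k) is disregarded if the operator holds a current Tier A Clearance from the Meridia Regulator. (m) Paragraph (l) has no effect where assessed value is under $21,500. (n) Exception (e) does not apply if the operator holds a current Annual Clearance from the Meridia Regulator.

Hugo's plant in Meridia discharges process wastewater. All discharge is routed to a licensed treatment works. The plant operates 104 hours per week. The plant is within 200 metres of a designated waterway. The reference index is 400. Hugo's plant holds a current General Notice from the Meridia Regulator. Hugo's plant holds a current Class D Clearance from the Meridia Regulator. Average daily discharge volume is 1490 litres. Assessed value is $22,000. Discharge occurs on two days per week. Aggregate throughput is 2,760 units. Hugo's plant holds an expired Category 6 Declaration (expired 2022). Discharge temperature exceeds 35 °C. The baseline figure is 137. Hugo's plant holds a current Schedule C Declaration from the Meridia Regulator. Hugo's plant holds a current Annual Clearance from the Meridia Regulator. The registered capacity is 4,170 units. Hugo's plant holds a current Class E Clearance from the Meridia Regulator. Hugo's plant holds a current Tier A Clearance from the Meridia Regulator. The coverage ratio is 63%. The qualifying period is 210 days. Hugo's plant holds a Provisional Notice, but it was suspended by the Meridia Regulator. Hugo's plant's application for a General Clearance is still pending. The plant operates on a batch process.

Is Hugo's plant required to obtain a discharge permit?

Exception (a) fails — no current Category 6 Declaration is held.
Exception (b) is satisfied on its face — the qualifying period is 210 days, meeting the 195 days threshold; the facility operates on a batch process. Turning to paragraphs (h)–(m): (h) is triggered — a current Class E Clearance is held. (i) applies (discharge temperature exceeds 35 °C), but is displaced by (j): (j) operates against (i): the plant is within 200 m of a designated waterway. (k) would limit (j) — the baseline figure is 137, less than the 176 limit — but (l) sets (k) aside: (l) operates against (k): a current Tier A Clearance is held. (m) is not triggered (assessed value is $22,000, not under $21,500), so (l) stands. Exception (b) does not apply.
Exception (c) requires that the operator holds a current General Clearance from the Meridia Regulator; but there is no General Clearance in force, so (c) is unavailable.
Exception (d) fails — there is no Provisional Notice in force.
Exception (e)'s conditions are all satisfied: the facility's operating hours per week are 104, under the 114 limit; a current Schedule C Declaration is held; discharge occurs on no more than two days per week. Turning to paragraph (n): (n) operates against (e): a current Annual Clearance is held. So (e) is unavailable.
None of the exceptions is available; § 16.6 applies in full.

Yes — Hugo's plant must obtain a discharge permit.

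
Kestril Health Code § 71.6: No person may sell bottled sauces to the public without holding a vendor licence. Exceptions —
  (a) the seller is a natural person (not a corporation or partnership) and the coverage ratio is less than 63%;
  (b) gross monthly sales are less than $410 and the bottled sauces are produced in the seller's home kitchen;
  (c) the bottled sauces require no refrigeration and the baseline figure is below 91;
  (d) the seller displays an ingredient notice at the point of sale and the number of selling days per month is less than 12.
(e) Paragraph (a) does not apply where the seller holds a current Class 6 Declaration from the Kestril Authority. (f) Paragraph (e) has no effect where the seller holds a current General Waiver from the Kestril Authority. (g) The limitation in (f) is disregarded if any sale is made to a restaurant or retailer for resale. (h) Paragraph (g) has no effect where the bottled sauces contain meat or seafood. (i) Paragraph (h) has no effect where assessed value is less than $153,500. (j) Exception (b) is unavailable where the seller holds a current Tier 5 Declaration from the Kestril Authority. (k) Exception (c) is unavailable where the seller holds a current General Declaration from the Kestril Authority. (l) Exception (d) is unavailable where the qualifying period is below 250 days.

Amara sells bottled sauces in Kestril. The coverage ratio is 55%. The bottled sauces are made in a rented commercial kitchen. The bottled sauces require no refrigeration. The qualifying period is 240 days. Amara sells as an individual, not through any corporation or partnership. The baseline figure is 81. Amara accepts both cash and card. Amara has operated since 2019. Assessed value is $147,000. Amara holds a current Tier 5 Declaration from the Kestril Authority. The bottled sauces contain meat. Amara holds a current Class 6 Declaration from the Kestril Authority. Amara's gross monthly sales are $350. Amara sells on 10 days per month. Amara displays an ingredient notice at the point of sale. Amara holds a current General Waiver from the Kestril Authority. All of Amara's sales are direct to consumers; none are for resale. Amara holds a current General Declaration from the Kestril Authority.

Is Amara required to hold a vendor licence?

No — exception (a) applies; Amara is not required to hold a vendor licence.

Exception (a): the seller is a natural person; the coverage ratio is 55%, less than the 63% limit — every condition holds. As to paragraphs (e)–(i): (e) would limit (a) — a current Class 6 Declaration is held — but (f) sets (e) aside: (f) is engaged — a current General Waiver is held. (g), which would lift (f), is not triggered — no sales are for resale. So (a) applies.
Exception (b) requires that the bottled sauces are produced in the seller's home kitchen; but the bottled sauces are made in a commercial kitchen, not a home kitchen, so (b) is unavailable.
Exception (c)'s conditions are all satisfied: the bottled sauces are shelf-stable; the baseline figure is 81, below the 91 limit. But: (k) operates against (c): a current General Declaration is held. So (c) is unavailable.
Exception (d) is satisfied on its face — an ingredient notice is displayed; the number of selling days per month is 10, less than the 12 limit. But: (l) operates against (d): the qualifying period is 240 days, below the 250 days limit. So (d) is unavailable.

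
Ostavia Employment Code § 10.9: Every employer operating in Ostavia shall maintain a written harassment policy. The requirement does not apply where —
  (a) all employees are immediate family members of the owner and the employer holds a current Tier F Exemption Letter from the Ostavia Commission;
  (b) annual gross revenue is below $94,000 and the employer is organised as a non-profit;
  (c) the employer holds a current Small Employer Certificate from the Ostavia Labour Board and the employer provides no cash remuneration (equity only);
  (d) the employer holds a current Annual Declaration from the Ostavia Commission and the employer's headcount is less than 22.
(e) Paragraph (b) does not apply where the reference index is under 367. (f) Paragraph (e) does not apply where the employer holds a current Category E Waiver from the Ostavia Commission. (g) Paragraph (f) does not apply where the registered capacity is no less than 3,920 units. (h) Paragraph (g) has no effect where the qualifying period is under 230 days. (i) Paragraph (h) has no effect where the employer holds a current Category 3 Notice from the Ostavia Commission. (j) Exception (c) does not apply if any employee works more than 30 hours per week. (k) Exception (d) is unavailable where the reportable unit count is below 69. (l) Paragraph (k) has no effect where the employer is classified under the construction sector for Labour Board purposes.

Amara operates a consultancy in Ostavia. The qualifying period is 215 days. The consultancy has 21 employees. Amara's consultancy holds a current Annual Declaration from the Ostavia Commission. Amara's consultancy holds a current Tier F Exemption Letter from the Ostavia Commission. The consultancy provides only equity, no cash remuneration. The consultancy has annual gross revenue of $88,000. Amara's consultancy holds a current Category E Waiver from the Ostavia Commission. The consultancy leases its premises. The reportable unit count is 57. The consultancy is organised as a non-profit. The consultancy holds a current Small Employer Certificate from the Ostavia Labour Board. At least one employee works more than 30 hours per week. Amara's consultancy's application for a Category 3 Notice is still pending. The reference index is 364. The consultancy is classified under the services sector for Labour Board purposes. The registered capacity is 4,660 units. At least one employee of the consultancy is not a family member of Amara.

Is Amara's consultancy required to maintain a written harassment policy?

Exception (a) requires that all employees are immediate family members of the owner; but at least one employee is not a family member, so (a) is unavailable.
All of (b)'s requirements are met (annual gross revenue is $88,000, below the $94,000 limit; the employer is a non-profit). As to paragraphs (e)–(i): (e) would limit (b) — the reference index is 364, under the 367 limit — but (f) sets (e) aside: (f) applies — a current Category E Waiver is held. (g) would limit (f) — the registered capacity is 4,660 units, meeting the 3,920 units threshold — but (h) sets (g) aside: (h) operates against (g): the qualifying period is 215 days, under the 230 days limit. (i) is not triggered (no current Category 3 Notice is held), so (h) stands. (b) remains available.
Exception (c)'s conditions are all satisfied: a current Small Employer Certificate is held; remuneration is equity-only. But applying paragraph (j): (j) operates — at least one employee exceeds 30 hours/week. (c) is therefore removed.
Exception (d) is satisfied on its face — a current Annual Declaration is held; the employer's headcount is 21, less than the 22 limit. Turning to paragraphs (k)–(l): (k) applies — the reportable unit count is 57, below the 69 limit. (l) is not triggered (the consultancy is classified under the services sector), so (k) stands. Exception (d) does not apply.

No — exception (b) applies; Amara's consultancy is not required to maintain a written harassment policy.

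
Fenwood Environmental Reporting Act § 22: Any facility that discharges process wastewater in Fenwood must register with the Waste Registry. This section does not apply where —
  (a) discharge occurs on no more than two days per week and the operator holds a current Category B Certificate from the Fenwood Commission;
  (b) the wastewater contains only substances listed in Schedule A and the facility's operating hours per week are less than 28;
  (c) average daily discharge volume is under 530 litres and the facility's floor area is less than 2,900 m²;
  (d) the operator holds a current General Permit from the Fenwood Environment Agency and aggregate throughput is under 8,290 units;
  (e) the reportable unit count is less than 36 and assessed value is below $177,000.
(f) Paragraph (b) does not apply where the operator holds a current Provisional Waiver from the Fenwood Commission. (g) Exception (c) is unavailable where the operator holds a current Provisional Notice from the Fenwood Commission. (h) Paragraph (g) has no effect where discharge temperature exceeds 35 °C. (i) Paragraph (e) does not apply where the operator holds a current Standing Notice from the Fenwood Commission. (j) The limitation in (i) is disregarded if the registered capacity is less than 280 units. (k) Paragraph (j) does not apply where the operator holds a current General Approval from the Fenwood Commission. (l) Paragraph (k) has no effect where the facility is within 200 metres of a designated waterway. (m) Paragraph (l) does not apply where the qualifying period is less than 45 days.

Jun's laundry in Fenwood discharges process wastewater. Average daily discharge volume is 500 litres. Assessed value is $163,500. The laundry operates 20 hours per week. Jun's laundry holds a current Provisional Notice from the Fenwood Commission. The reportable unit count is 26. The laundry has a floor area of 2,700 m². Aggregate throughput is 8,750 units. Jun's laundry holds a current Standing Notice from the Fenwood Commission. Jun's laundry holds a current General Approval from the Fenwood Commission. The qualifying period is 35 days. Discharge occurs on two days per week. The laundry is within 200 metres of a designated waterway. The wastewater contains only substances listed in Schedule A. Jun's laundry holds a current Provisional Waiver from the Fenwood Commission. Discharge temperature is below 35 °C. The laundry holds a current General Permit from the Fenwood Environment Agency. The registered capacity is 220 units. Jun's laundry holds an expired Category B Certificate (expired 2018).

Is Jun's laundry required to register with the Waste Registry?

Exception (a) fails — the Category B Certificate is not current.
Exception (b): the wastewater is Schedule-A-only; the facility's operating hours per week are 20, less than the 28 limit — every condition holds. Turning to paragraph (f): (f) operates against (b): a current Provisional Waiver is held. So (b) is unavailable.
All of (c)'s requirements are met (average daily discharge volume is 500 litres, under the 530 litres limit; the facility's floor area is 2,700 m², less than the 2,900 m² limit). But: (g) operates — a current Provisional Notice is held. (h), which would lift (g), does not operate here — discharge temperature is below 35 °C. So (c) is unavailable.
Exception (d) fails — aggregate throughput is 8,750 units, not under 8,290 units.
All of (e)'s requirements are met (the reportable unit count is 26, less than the 36 limit; assessed value is $163,500, below the $177,000 limit). Turning to paragraphs (i)–(m): (i) operates against (e): a current Standing Notice is held. (j) is triggered (the registered capacity is 220 units, less than the 280 units limit), but is displaced by (k): (k) is triggered — a current General Approval is held. (l) would limit (k) — the laundry is within 200 m of a designated waterway — but (m) sets (l) aside: (m) operates against (l): the qualifying period is 35 days, less than the 45 days limit. So (e) is unavailable.
No exception is made out. Jun's laundry falls within the general rule.

Yes — Jun's laundry must register with the Waste Registry.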